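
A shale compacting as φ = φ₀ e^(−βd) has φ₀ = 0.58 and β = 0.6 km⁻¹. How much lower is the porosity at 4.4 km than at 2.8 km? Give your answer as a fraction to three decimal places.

φ(2.8) = 0.58·e^(−0.6×2.8) = 0.1081
φ(4.4) = 0.58·e^(−0.6×4.4) = 0.0414
Δφ = 0.1081 − 0.0414 = 0.0667

0.067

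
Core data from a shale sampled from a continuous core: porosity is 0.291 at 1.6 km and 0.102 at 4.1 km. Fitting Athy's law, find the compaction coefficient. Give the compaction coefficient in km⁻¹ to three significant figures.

Athy: n(Z) = n₀ e^(−kZ) ⇒ n₁/n₂ = e^{k(Z₂−Z₁)} ⇒ k = ln(n₁/n₂)/(Z₂−Z₁)
k = ln(0.291/0.102) / (4.1 − 1.6) = ln(2.853) / 2.5 = 1.0484 / 2.5 = 0.4193 km⁻¹

0.419 km⁻¹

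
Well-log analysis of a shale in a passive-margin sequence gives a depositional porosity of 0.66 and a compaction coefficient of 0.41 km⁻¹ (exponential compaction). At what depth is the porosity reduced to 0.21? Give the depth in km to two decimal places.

Invert Athy's law: Z = ln(φ₀/φ) / β
Z = ln(0.66/0.21) / 0.41 = ln(3.143) / 0.41 = 1.1451 / 0.41 = 2.793 km

2.79 km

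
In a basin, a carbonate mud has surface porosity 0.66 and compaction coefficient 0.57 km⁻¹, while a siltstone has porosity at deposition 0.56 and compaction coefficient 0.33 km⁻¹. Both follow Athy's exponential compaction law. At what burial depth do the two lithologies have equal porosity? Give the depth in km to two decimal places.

0.68 km

Set phi₀ₐ e^(−kₐd) = phi₀ᵦ e^(−kᵦd) ⇒ ln(phi₀ₐ/phi₀ᵦ) = (kₐ − kᵦ)·d
d = ln(0.66/0.56) / (0.57 − 0.33) = 0.1643 / 0.24 = 0.685 km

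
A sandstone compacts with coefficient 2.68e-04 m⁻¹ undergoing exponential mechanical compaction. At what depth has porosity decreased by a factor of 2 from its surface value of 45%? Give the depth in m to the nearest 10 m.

Working in km (1 km = 1000 m; β in km⁻¹ = β in m⁻¹ × 1000):
φ/φ₀ = 1/2 ⇒ exp(−β·z) = 1/2 ⇒ z = ln(2) / β
z = 0.6931 / 0.268 = 2.586 km

2590 m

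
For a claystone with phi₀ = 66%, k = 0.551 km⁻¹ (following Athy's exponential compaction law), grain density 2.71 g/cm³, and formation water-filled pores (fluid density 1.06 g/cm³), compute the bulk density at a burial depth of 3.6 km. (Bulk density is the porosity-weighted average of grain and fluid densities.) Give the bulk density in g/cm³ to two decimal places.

2.56 g/cm³

Porosity at depth: phi = 0.66·exp(−0.551×3.6) = 0.66×0.1376 = 0.0908
Bulk density: ρ_b = (1−phi)ρ_g + phi·ρ_f = 0.9092×2.71 + 0.0908×1.06
       = 2.464 + 0.096 = 2.560 g/cm³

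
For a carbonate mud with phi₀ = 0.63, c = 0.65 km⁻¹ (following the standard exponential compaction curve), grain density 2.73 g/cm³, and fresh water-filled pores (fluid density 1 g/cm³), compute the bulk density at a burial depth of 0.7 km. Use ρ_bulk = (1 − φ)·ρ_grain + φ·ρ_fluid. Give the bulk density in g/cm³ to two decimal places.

Porosity at depth: phi = 0.63·exp(−0.65×0.7) = 0.63×0.6344 = 0.3997
Bulk density: ρ_b = (1−phi)ρ_g + phi·ρ_f = 0.6003×2.73 + 0.3997×1
       = 1.639 + 0.400 = 2.039 g/cm³

2.04 g/cm³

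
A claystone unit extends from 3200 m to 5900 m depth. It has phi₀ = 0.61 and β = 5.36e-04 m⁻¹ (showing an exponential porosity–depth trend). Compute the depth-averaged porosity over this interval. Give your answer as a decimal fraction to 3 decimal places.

0.058

Working in km (1 km = 1000 m; β in km⁻¹ = β in m⁻¹ × 1000):
⟨phi⟩ = (1/(Z₂−Z₁)) ∫ phi₀ e^(−βZ) dZ = phi₀·(e^(−β·Z₁) − e^(−β·Z₂)) / (β·(Z₂−Z₁))
e^(−0.536×3.2) = 0.1799; e^(−0.536×5.9) = 0.0423
⟨phi⟩ = 0.61 × (0.1799 − 0.0423) / (0.536 × 2.7) = 0.61 × 0.0951 = 0.0580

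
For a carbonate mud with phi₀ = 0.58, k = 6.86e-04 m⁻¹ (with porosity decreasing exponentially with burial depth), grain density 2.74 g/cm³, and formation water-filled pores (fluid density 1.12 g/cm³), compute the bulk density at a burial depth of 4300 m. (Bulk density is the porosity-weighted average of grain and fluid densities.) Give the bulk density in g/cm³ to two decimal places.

Working in km (1 km = 1000 m; k in km⁻¹ = k in m⁻¹ × 1000):
Porosity at depth: phi = 0.58·exp(−0.686×4.3) = 0.58×0.0524 = 0.0304
Bulk density: ρ_b = (1−phi)ρ_g + phi·ρ_f = 0.9696×2.74 + 0.0304×1.12
       = 2.657 + 0.034 = 2.691 g/cm³

2.69 g/cm³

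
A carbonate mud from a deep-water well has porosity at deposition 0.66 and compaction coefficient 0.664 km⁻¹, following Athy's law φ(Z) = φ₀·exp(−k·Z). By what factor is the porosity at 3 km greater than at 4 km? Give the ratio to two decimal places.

φ(Z₁)/φ(Z₂) = e^(−k·Z₁)/e^(−k·Z₂) = e^{k(Z₂−Z₁)}
= exp(0.664 × 1) = exp(0.664) = 1.9425

1.94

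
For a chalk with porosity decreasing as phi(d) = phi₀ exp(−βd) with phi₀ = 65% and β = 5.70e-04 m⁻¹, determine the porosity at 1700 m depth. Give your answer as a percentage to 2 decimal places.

24.67%

Working in km (1 km = 1000 m; β in km⁻¹ = β in m⁻¹ × 1000):
phi = phi₀·exp(−β·d) = 0.65 × exp(−0.57 × 1.7) = 0.65 × exp(−0.969)
  = 0.65 × 0.3795 = 0.2467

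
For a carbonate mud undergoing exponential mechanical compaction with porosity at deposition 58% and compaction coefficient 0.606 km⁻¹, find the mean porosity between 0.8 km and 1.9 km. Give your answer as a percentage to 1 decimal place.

26.1%

⟨n⟩ = (1/(Z₂−Z₁)) ∫ n₀ e^(−βZ) dZ = n₀·(e^(−β·Z₁) − e^(−β·Z₂)) / (β·(Z₂−Z₁))
e^(−0.606×0.8) = 0.6158; e^(−0.606×1.9) = 0.3162
⟨n⟩ = 0.58 × (0.6158 − 0.3162) / (0.606 × 1.1) = 0.58 × 0.4495 = 0.2607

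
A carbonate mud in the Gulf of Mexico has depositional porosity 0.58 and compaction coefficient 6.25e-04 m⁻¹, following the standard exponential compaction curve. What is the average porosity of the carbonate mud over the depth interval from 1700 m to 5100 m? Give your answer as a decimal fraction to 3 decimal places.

Working in km (1 km = 1000 m; k in km⁻¹ = k in m⁻¹ × 1000):
⟨φ⟩ = (1/(z₂−z₁)) ∫ φ₀ e^(−kz) dz = φ₀·(e^(−k·z₁) − e^(−k·z₂)) / (k·(z₂−z₁))
e^(−0.625×1.7) = 0.3456; e^(−0.625×5.1) = 0.0413
⟨φ⟩ = 0.58 × (0.3456 − 0.0413) / (0.625 × 3.4) = 0.58 × 0.1432 = 0.0831

0.083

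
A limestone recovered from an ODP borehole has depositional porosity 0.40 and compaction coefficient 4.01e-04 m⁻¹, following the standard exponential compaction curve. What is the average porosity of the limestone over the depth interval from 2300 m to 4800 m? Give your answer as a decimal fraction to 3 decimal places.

0.100

Working in km (1 km = 1000 m; β in km⁻¹ = β in m⁻¹ × 1000):
⟨phi⟩ = (1/(Z₂−Z₁)) ∫ phi₀ e^(−βZ) dZ = phi₀·(e^(−β·Z₁) − e^(−β·Z₂)) / (β·(Z₂−Z₁))
e^(−0.401×2.3) = 0.3976; e^(−0.401×4.8) = 0.1459
⟨phi⟩ = 0.4 × (0.3976 − 0.1459) / (0.401 × 2.5) = 0.4 × 0.2511 = 0.1004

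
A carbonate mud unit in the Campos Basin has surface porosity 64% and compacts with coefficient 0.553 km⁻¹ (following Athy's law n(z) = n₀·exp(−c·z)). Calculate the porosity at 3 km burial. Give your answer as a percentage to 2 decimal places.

12.18%

n = n₀·exp(−c·z) = 0.64 × exp(−0.553 × 3) = 0.64 × exp(−1.659)
  = 0.64 × 0.1903 = 0.1218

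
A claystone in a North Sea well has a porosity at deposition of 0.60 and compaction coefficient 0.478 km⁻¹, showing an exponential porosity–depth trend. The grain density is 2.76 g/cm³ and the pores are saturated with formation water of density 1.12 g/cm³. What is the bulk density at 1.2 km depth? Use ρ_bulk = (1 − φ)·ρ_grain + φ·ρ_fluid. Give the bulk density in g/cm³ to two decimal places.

2.21 g/cm³

Porosity at depth: phi = 0.6·exp(−0.478×1.2) = 0.6×0.5635 = 0.3381
Bulk density: ρ_b = (1−phi)ρ_g + phi·ρ_f = 0.6619×2.76 + 0.3381×1.12
       = 1.827 + 0.379 = 2.206 g/cm³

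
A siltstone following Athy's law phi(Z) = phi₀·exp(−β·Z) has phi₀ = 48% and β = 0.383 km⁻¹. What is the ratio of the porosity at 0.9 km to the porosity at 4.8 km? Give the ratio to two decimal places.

phi(Z₁)/phi(Z₂) = e^(−β·Z₁)/e^(−β·Z₂) = e^{β(Z₂−Z₁)}
= exp(0.383 × 3.9) = exp(1.494) = 4.4535

4.45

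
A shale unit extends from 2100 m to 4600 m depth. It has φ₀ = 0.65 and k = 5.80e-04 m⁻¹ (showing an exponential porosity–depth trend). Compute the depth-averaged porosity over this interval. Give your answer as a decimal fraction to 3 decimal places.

Working in km (1 km = 1000 m; k in km⁻¹ = k in m⁻¹ × 1000):
⟨φ⟩ = (1/(d₂−d₁)) ∫ φ₀ e^(−kd) dd = φ₀·(e^(−k·d₁) − e^(−k·d₂)) / (k·(d₂−d₁))
e^(−0.58×2.1) = 0.2958; e^(−0.58×4.6) = 0.0694
⟨φ⟩ = 0.65 × (0.2958 − 0.0694) / (0.58 × 2.5) = 0.65 × 0.1562 = 0.1015

0.102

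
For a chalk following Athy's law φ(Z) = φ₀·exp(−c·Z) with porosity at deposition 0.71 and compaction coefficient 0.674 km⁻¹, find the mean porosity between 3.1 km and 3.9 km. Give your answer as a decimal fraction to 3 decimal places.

0.068

⟨φ⟩ = (1/(Z₂−Z₁)) ∫ φ₀ e^(−cZ) dZ = φ₀·(e^(−c·Z₁) − e^(−c·Z₂)) / (c·(Z₂−Z₁))
e^(−0.674×3.1) = 0.1238; e^(−0.674×3.9) = 0.0722
⟨φ⟩ = 0.71 × (0.1238 − 0.0722) / (0.674 × 0.8) = 0.71 × 0.0957 = 0.0679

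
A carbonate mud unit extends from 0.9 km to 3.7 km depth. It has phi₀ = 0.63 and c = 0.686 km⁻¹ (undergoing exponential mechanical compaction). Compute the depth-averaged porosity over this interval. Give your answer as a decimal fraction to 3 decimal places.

0.151

⟨phi⟩ = (1/(Z₂−Z₁)) ∫ phi₀ e^(−cZ) dZ = phi₀·(e^(−c·Z₁) − e^(−c·Z₂)) / (c·(Z₂−Z₁))
e^(−0.686×0.9) = 0.5393; e^(−0.686×3.7) = 0.0790
⟨phi⟩ = 0.63 × (0.5393 − 0.0790) / (0.686 × 2.8) = 0.63 × 0.2397 = 0.1510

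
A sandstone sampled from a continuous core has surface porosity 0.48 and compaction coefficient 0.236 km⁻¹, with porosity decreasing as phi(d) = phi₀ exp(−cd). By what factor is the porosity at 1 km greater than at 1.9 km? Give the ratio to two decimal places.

1.24

phi(d₁)/phi(d₂) = e^(−c·d₁)/e^(−c·d₂) = e^{c(d₂−d₁)}
= exp(0.236 × 0.9) = exp(0.2124) = 1.2366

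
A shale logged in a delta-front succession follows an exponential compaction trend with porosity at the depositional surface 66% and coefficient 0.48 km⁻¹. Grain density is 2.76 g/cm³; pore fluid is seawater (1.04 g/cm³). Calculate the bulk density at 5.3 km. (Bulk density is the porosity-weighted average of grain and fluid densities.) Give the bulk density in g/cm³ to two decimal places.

Porosity at depth: n = 0.66·exp(−0.48×5.3) = 0.66×0.0786 = 0.0518
Bulk density: ρ_b = (1−n)ρ_g + n·ρ_f = 0.9482×2.76 + 0.0518×1.04
       = 2.617 + 0.054 = 2.671 g/cm³

2.67 g/cm³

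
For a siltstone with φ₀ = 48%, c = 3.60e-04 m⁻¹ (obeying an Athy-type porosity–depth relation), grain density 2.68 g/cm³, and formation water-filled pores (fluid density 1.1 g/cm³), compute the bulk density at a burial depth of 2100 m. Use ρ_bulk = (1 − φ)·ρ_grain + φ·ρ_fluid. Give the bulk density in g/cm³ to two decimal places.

Working in km (1 km = 1000 m; c in km⁻¹ = c in m⁻¹ × 1000):
Porosity at depth: φ = 0.48·exp(−0.36×2.1) = 0.48×0.4695 = 0.2254
Bulk density: ρ_b = (1−φ)ρ_g + φ·ρ_f = 0.7746×2.68 + 0.2254×1.1
       = 2.076 + 0.248 = 2.324 g/cm³

2.32 g/cm³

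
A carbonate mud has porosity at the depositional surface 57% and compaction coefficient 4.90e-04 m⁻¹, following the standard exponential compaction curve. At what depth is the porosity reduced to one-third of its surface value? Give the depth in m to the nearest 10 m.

Working in km (1 km = 1000 m; β in km⁻¹ = β in m⁻¹ × 1000):
φ/φ₀ = 1/3 ⇒ exp(−β·Z) = 1/3 ⇒ Z = ln(3) / β
Z = 1.0986 / 0.49 = 2.242 km

2240 m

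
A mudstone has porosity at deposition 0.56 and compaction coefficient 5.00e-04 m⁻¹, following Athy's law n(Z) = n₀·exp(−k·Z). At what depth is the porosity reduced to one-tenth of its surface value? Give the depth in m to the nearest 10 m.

4610 m

Working in km (1 km = 1000 m; k in km⁻¹ = k in m⁻¹ × 1000):
n/n₀ = 1/10 ⇒ exp(−k·Z) = 1/10 ⇒ Z = ln(10) / k
Z = 2.3026 / 0.5 = 4.605 km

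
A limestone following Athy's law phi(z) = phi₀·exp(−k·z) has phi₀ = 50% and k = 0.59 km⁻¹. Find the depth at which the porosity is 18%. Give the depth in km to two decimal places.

Invert Athy's law: z = ln(phi₀/phi) / k
z = ln(0.5/0.18) / 0.59 = ln(2.778) / 0.59 = 1.0217 / 0.59 = 1.732 km

1.73 km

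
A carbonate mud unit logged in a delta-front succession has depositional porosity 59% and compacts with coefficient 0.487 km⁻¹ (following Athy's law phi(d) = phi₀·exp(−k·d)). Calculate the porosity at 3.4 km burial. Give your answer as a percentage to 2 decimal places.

phi = phi₀·exp(−k·d) = 0.59 × exp(−0.487 × 3.4) = 0.59 × exp(−1.656)
  = 0.59 × 0.1909 = 0.1127

11.27%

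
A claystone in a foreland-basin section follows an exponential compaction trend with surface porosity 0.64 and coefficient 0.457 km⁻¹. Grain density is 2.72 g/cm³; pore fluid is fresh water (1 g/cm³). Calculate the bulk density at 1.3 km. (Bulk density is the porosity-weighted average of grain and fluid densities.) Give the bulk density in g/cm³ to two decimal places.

2.11 g/cm³

Porosity at depth: φ = 0.64·exp(−0.457×1.3) = 0.64×0.5521 = 0.3533
Bulk density: ρ_b = (1−φ)ρ_g + φ·ρ_f = 0.6467×2.72 + 0.3533×1
       = 1.759 + 0.353 = 2.112 g/cm³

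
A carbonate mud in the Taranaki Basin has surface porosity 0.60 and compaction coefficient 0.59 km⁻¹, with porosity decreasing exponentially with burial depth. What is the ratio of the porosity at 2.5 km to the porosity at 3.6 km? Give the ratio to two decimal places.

φ(z₁)/φ(z₂) = e^(−β·z₁)/e^(−β·z₂) = e^{β(z₂−z₁)}
= exp(0.59 × 1.1) = exp(0.649) = 1.9136

1.91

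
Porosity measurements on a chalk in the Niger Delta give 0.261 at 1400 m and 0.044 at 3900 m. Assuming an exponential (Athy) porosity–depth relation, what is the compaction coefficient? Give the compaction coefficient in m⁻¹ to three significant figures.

Working in km (1 km = 1000 m; β in km⁻¹ = β in m⁻¹ × 1000):
Athy: φ(z) = φ₀ e^(−βz) ⇒ φ₁/φ₂ = e^{β(z₂−z₁)} ⇒ β = ln(φ₁/φ₂)/(z₂−z₁)
β = ln(0.261/0.044) / (3.9 − 1.4) = ln(5.932) / 2.5 = 1.7803 / 2.5 = 0.7121 km⁻¹

0.000712 m⁻¹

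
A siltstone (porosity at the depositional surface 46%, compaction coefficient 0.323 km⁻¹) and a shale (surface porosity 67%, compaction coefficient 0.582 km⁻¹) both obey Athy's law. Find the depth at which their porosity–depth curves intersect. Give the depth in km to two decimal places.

1.45 km

Set φ₀ₐ e^(−cₐd) = φ₀ᵦ e^(−cᵦd) ⇒ ln(φ₀ₐ/φ₀ᵦ) = (cₐ − cᵦ)·d
d = ln(0.46/0.67) / (0.323 − 0.582) = -0.3761 / -0.259 = 1.452 km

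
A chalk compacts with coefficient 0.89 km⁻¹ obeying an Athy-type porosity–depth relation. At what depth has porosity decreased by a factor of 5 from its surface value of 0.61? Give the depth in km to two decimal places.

φ/φ₀ = 1/5 ⇒ exp(−k·d) = 1/5 ⇒ d = ln(5) / k
d = 1.6094 / 0.89 = 1.808 km

1.81 km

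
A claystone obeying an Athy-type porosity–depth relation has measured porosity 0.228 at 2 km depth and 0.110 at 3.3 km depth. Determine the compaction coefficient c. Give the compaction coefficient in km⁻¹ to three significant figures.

Athy: phi(z) = phi₀ e^(−cz) ⇒ phi₁/phi₂ = e^{c(z₂−z₁)} ⇒ c = ln(phi₁/phi₂)/(z₂−z₁)
c = ln(0.228/0.11) / (3.3 − 2) = ln(2.073) / 1.3 = 0.7289 / 1.3 = 0.5607 km⁻¹

0.561 km⁻¹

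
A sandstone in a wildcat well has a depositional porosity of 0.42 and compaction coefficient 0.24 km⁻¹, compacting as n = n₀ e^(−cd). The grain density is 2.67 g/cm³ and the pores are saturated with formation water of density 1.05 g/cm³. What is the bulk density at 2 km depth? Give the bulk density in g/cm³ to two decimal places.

Porosity at depth: n = 0.42·exp(−0.24×2) = 0.42×0.6188 = 0.2599
Bulk density: ρ_b = (1−n)ρ_g + n·ρ_f = 0.7401×2.67 + 0.2599×1.05
       = 1.976 + 0.273 = 2.249 g/cm³

2.25 g/cm³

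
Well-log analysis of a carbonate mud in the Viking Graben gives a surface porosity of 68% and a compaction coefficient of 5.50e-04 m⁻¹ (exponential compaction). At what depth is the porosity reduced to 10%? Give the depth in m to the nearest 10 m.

Working in km (1 km = 1000 m; β in km⁻¹ = β in m⁻¹ × 1000):
Invert Athy's law: z = ln(φ₀/φ) / β
z = ln(0.68/0.1) / 0.55 = ln(6.8) / 0.55 = 1.9169 / 0.55 = 3.485 km

3490 m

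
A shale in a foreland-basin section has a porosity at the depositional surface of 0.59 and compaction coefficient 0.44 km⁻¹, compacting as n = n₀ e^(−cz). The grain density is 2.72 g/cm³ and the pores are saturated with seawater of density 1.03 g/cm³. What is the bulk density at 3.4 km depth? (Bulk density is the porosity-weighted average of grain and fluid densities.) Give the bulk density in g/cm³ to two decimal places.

Porosity at depth: n = 0.59·exp(−0.44×3.4) = 0.59×0.2240 = 0.1322
Bulk density: ρ_b = (1−n)ρ_g + n·ρ_f = 0.8678×2.72 + 0.1322×1.03
       = 2.360 + 0.136 = 2.497 g/cm³

2.50 g/cm³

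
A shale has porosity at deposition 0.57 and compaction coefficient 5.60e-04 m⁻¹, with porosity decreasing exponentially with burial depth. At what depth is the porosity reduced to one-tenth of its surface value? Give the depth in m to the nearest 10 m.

Working in km (1 km = 1000 m; k in km⁻¹ = k in m⁻¹ × 1000):
φ/φ₀ = 1/10 ⇒ exp(−k·z) = 1/10 ⇒ z = ln(10) / k
z = 2.3026 / 0.56 = 4.112 km

4110 m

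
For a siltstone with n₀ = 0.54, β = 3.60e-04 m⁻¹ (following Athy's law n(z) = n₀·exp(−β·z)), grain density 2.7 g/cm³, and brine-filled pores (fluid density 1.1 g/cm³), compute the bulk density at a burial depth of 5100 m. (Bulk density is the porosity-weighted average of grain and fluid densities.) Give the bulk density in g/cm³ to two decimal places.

2.56 g/cm³

Working in km (1 km = 1000 m; β in km⁻¹ = β in m⁻¹ × 1000):
Porosity at depth: n = 0.54·exp(−0.36×5.1) = 0.54×0.1595 = 0.0861
Bulk density: ρ_b = (1−n)ρ_g + n·ρ_f = 0.9139×2.7 + 0.0861×1.1
       = 2.468 + 0.095 = 2.562 g/cm³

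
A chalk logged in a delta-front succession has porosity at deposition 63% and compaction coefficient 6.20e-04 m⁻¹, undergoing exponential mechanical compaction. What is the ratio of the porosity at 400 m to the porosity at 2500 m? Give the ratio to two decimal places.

3.68

Working in km (1 km = 1000 m; k in km⁻¹ = k in m⁻¹ × 1000):
n(Z₁)/n(Z₂) = e^(−k·Z₁)/e^(−k·Z₂) = e^{k(Z₂−Z₁)}
= exp(0.62 × 2.1) = exp(1.302) = 3.6766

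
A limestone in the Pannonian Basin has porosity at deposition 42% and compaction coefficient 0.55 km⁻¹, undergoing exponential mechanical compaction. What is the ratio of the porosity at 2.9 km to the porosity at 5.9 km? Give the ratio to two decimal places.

5.21

φ(d₁)/φ(d₂) = e^(−β·d₁)/e^(−β·d₂) = e^{β(d₂−d₁)}
= exp(0.55 × 3) = exp(1.65) = 5.2070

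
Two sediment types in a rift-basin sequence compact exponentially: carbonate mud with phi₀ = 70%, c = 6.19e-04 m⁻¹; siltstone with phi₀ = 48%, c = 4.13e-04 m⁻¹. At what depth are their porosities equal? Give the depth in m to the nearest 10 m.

1830 m

Working in km (1 km = 1000 m; c in km⁻¹ = c in m⁻¹ × 1000):
Set phi₀ₐ e^(−cₐZ) = phi₀ᵦ e^(−cᵦZ) ⇒ ln(phi₀ₐ/phi₀ᵦ) = (cₐ − cᵦ)·Z
Z = ln(0.7/0.48) / (0.619 − 0.413) = 0.3773 / 0.206 = 1.832 km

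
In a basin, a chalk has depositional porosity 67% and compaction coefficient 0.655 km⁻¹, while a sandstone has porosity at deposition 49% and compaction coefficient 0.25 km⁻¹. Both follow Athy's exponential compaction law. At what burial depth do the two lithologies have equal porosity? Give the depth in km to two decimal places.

Set phi₀ₐ e^(−βₐz) = phi₀ᵦ e^(−βᵦz) ⇒ ln(phi₀ₐ/phi₀ᵦ) = (βₐ − βᵦ)·z
z = ln(0.67/0.49) / (0.655 − 0.25) = 0.3129 / 0.405 = 0.773 km

0.77 km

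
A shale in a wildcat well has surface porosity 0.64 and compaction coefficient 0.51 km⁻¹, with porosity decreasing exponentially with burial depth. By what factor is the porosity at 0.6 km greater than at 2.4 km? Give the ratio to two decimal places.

2.50

n(z₁)/n(z₂) = e^(−β·z₁)/e^(−β·z₂) = e^{β(z₂−z₁)}
= exp(0.51 × 1.8) = exp(0.918) = 2.5043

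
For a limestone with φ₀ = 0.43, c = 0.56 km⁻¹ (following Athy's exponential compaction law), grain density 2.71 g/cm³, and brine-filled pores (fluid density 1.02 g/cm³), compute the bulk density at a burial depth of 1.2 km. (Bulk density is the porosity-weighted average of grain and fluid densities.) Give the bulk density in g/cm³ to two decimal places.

Porosity at depth: φ = 0.43·exp(−0.56×1.2) = 0.43×0.5107 = 0.2196
Bulk density: ρ_b = (1−φ)ρ_g + φ·ρ_f = 0.7804×2.71 + 0.2196×1.02
       = 2.115 + 0.224 = 2.339 g/cm³

2.34 g/cm³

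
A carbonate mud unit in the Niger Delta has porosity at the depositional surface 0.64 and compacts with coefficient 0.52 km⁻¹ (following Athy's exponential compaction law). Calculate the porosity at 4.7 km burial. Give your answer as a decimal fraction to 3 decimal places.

0.056

φ = φ₀·exp(−β·Z) = 0.64 × exp(−0.52 × 4.7) = 0.64 × exp(−2.444)
  = 0.64 × 0.0868 = 0.0556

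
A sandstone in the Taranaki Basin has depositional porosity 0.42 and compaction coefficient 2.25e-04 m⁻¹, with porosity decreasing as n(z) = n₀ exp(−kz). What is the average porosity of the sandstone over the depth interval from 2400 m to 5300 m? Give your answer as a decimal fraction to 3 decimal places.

Working in km (1 km = 1000 m; k in km⁻¹ = k in m⁻¹ × 1000):
⟨n⟩ = (1/(z₂−z₁)) ∫ n₀ e^(−kz) dz = n₀·(e^(−k·z₁) − e^(−k·z₂)) / (k·(z₂−z₁))
e^(−0.225×2.4) = 0.5827; e^(−0.225×5.3) = 0.3035
⟨n⟩ = 0.42 × (0.5827 − 0.3035) / (0.225 × 2.9) = 0.42 × 0.4280 = 0.1798

0.180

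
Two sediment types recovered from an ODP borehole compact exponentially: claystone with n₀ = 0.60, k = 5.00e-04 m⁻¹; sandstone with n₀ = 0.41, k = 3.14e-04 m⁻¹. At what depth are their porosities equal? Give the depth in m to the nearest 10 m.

Working in km (1 km = 1000 m; k in km⁻¹ = k in m⁻¹ × 1000):
Set n₀ₐ e^(−kₐz) = n₀ᵦ e^(−kᵦz) ⇒ ln(n₀ₐ/n₀ᵦ) = (kₐ − kᵦ)·z
z = ln(0.6/0.41) / (0.5 − 0.314) = 0.3808 / 0.186 = 2.047 km

2050 m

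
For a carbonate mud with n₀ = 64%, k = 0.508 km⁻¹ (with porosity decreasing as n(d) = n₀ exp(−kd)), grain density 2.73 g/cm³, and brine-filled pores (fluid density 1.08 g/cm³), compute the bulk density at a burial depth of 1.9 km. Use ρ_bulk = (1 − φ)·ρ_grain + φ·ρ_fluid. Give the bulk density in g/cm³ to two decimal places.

Porosity at depth: n = 0.64·exp(−0.508×1.9) = 0.64×0.3809 = 0.2438
Bulk density: ρ_b = (1−n)ρ_g + n·ρ_f = 0.7562×2.73 + 0.2438×1.08
       = 2.064 + 0.263 = 2.328 g/cm³

2.33 g/cm³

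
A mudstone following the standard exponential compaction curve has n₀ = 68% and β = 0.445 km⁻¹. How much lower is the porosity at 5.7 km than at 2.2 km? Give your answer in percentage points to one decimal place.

n(2.2) = 0.68·e^(−0.445×2.2) = 0.2555
n(5.7) = 0.68·e^(−0.445×5.7) = 0.0538
Δn = 0.2555 − 0.0538 = 0.2016

20.2 percentage points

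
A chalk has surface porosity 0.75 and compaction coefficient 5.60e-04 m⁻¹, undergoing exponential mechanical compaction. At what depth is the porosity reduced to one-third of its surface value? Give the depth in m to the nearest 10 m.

Working in km (1 km = 1000 m; k in km⁻¹ = k in m⁻¹ × 1000):
φ/φ₀ = 1/3 ⇒ exp(−k·z) = 1/3 ⇒ z = ln(3) / k
z = 1.0986 / 0.56 = 1.962 km

1960 m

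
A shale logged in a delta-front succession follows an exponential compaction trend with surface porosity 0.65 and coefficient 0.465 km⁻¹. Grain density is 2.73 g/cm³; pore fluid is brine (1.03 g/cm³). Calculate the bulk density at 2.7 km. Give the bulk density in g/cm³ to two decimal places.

2.42 g/cm³

Porosity at depth: n = 0.65·exp(−0.465×2.7) = 0.65×0.2849 = 0.1852
Bulk density: ρ_b = (1−n)ρ_g + n·ρ_f = 0.8148×2.73 + 0.1852×1.03
       = 2.224 + 0.191 = 2.415 g/cm³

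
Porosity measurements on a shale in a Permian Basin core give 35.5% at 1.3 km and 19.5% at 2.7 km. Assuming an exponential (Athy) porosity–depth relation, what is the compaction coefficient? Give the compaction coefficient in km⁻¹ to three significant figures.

Athy: n(d) = n₀ e^(−kd) ⇒ n₁/n₂ = e^{k(d₂−d₁)} ⇒ k = ln(n₁/n₂)/(d₂−d₁)
k = ln(0.355/0.195) / (2.7 − 1.3) = ln(1.821) / 1.4 = 0.5991 / 1.4 = 0.4279 km⁻¹

0.428 km⁻¹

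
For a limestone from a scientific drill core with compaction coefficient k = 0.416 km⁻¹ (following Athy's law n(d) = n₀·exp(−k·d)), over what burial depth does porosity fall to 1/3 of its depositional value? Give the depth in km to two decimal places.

2.64 km

n/n₀ = 1/3 ⇒ exp(−k·d) = 1/3 ⇒ d = ln(3) / k
d = 1.0986 / 0.416 = 2.641 km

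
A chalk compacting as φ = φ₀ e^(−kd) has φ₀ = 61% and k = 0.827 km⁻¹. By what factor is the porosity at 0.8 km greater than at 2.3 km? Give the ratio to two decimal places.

φ(d₁)/φ(d₂) = e^(−k·d₁)/e^(−k·d₂) = e^{k(d₂−d₁)}
= exp(0.827 × 1.5) = exp(1.24) = 3.4573

3.46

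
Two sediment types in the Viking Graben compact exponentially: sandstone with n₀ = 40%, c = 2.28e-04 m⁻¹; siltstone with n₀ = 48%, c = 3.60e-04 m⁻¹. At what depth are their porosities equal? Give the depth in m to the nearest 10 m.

Working in km (1 km = 1000 m; c in km⁻¹ = c in m⁻¹ × 1000):
Set n₀ₐ e^(−cₐZ) = n₀ᵦ e^(−cᵦZ) ⇒ ln(n₀ₐ/n₀ᵦ) = (cₐ − cᵦ)·Z
Z = ln(0.4/0.48) / (0.228 − 0.36) = -0.1823 / -0.132 = 1.381 km

1380 m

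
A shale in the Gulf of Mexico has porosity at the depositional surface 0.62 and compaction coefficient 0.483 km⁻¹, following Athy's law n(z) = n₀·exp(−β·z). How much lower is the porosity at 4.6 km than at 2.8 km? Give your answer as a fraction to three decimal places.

n(2.8) = 0.62·e^(−0.483×2.8) = 0.1603
n(4.6) = 0.62·e^(−0.483×4.6) = 0.0672
Δn = 0.1603 − 0.0672 = 0.0931

0.093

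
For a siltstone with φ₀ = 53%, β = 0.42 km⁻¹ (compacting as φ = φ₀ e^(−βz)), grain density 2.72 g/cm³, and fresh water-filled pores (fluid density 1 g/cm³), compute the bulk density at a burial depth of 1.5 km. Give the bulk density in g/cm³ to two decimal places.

2.23 g/cm³

Porosity at depth: φ = 0.53·exp(−0.42×1.5) = 0.53×0.5326 = 0.2823
Bulk density: ρ_b = (1−φ)ρ_g + φ·ρ_f = 0.7177×2.72 + 0.2823×1
       = 1.952 + 0.282 = 2.234 g/cm³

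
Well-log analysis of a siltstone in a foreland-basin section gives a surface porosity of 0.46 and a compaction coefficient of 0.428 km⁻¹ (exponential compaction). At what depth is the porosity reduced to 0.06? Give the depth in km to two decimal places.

4.76 km

Invert Athy's law: Z = ln(φ₀/φ) / c
Z = ln(0.46/0.06) / 0.428 = ln(7.667) / 0.428 = 2.0369 / 0.428 = 4.759 km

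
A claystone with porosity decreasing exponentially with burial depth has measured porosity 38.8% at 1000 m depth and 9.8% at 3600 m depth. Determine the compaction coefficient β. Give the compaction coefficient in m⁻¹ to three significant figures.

0.000529 m⁻¹

Working in km (1 km = 1000 m; β in km⁻¹ = β in m⁻¹ × 1000):
Athy: n(d) = n₀ e^(−βd) ⇒ n₁/n₂ = e^{β(d₂−d₁)} ⇒ β = ln(n₁/n₂)/(d₂−d₁)
β = ln(0.388/0.098) / (3.6 − 1) = ln(3.959) / 2.6 = 1.3760 / 2.6 = 0.5292 km⁻¹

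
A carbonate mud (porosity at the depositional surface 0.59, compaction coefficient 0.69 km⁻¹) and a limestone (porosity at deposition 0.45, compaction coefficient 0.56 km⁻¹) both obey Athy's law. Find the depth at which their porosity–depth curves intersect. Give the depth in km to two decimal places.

Set n₀ₐ e^(−βₐd) = n₀ᵦ e^(−βᵦd) ⇒ ln(n₀ₐ/n₀ᵦ) = (βₐ − βᵦ)·d
d = ln(0.59/0.45) / (0.69 − 0.56) = 0.2709 / 0.13 = 2.084 km

2.08 km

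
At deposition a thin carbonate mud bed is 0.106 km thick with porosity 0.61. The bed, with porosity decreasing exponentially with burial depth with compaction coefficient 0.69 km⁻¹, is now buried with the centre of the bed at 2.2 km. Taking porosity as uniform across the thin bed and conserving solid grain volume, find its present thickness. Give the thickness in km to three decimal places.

Porosity at 2.2 km: n = 0.61·exp(−0.69×2.2) = 0.1337
Solid-volume conservation: h(1−n) = h₀(1−n₀) ⇒ h = h₀·(1−n₀)/(1−n)
h = 0.106 × (1 − 0.61)/(1 − 0.1337) = 0.106 × 0.4502 = 0.0477 km

0.048 km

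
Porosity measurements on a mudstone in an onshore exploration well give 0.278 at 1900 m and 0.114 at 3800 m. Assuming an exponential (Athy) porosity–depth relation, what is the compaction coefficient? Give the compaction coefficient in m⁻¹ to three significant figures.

0.000469 m⁻¹

Working in km (1 km = 1000 m; β in km⁻¹ = β in m⁻¹ × 1000):
Athy: phi(Z) = phi₀ e^(−βZ) ⇒ phi₁/phi₂ = e^{β(Z₂−Z₁)} ⇒ β = ln(phi₁/phi₂)/(Z₂−Z₁)
β = ln(0.278/0.114) / (3.8 − 1.9) = ln(2.439) / 1.9 = 0.8914 / 1.9 = 0.4692 km⁻¹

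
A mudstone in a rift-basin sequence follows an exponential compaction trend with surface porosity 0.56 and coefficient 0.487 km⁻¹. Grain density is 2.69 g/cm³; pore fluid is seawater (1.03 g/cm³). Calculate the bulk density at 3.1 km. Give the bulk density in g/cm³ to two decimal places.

2.48 g/cm³

Porosity at depth: n = 0.56·exp(−0.487×3.1) = 0.56×0.2210 = 0.1237
Bulk density: ρ_b = (1−n)ρ_g + n·ρ_f = 0.8763×2.69 + 0.1237×1.03
       = 2.357 + 0.127 = 2.485 g/cm³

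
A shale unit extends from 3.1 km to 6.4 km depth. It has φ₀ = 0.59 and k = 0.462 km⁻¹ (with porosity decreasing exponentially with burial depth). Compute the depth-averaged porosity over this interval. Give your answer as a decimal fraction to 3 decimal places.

⟨φ⟩ = (1/(d₂−d₁)) ∫ φ₀ e^(−kd) dd = φ₀·(e^(−k·d₁) − e^(−k·d₂)) / (k·(d₂−d₁))
e^(−0.462×3.1) = 0.2388; e^(−0.462×6.4) = 0.0520
⟨φ⟩ = 0.59 × (0.2388 − 0.0520) / (0.462 × 3.3) = 0.59 × 0.1225 = 0.0723

0.072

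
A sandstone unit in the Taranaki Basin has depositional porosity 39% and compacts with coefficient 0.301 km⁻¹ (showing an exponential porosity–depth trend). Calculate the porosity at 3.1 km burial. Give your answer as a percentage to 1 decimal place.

n = n₀·exp(−c·Z) = 0.39 × exp(−0.301 × 3.1) = 0.39 × exp(−0.9331)
  = 0.39 × 0.3933 = 0.1534

15.3%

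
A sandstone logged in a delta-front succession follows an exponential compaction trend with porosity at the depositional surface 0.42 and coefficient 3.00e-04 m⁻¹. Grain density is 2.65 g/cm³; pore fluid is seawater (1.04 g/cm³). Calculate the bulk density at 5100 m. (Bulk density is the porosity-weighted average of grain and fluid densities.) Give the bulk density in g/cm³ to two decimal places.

Working in km (1 km = 1000 m; k in km⁻¹ = k in m⁻¹ × 1000):
Porosity at depth: φ = 0.42·exp(−0.3×5.1) = 0.42×0.2165 = 0.0909
Bulk density: ρ_b = (1−φ)ρ_g + φ·ρ_f = 0.9091×2.65 + 0.0909×1.04
       = 2.409 + 0.095 = 2.504 g/cm³

2.50 g/cm³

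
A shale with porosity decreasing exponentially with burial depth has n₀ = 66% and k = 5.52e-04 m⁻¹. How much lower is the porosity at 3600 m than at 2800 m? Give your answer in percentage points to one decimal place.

5.0 percentage points

Working in km (1 km = 1000 m; k in km⁻¹ = k in m⁻¹ × 1000):
n(2.8) = 0.66·e^(−0.552×2.8) = 0.1407
n(3.6) = 0.66·e^(−0.552×3.6) = 0.0905
Δn = 0.1407 − 0.0905 = 0.0502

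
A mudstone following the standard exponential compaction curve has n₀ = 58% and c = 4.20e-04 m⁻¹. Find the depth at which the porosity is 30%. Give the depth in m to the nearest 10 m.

1570 m

Working in km (1 km = 1000 m; c in km⁻¹ = c in m⁻¹ × 1000):
Invert Athy's law: Z = ln(n₀/n) / c
Z = ln(0.58/0.3) / 0.42 = ln(1.933) / 0.42 = 0.6592 / 0.42 = 1.570 km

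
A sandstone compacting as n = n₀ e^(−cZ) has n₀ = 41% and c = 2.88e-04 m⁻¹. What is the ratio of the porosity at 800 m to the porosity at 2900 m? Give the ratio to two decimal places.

Working in km (1 km = 1000 m; c in km⁻¹ = c in m⁻¹ × 1000):
n(Z₁)/n(Z₂) = e^(−c·Z₁)/e^(−c·Z₂) = e^{c(Z₂−Z₁)}
= exp(0.288 × 2.1) = exp(0.6048) = 1.8309

1.83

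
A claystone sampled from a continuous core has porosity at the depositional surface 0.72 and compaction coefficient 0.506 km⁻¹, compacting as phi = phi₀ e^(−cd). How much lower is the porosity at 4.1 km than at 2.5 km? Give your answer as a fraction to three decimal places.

0.113

phi(2.5) = 0.72·e^(−0.506×2.5) = 0.2032
phi(4.1) = 0.72·e^(−0.506×4.1) = 0.0904
Δphi = 0.2032 − 0.0904 = 0.1128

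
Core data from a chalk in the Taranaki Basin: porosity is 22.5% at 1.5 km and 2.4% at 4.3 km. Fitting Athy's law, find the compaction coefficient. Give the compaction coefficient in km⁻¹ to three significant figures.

Athy: n(z) = n₀ e^(−cz) ⇒ n₁/n₂ = e^{c(z₂−z₁)} ⇒ c = ln(n₁/n₂)/(z₂−z₁)
c = ln(0.225/0.024) / (4.3 − 1.5) = ln(9.375) / 2.8 = 2.2380 / 2.8 = 0.7993 km⁻¹

0.799 km⁻¹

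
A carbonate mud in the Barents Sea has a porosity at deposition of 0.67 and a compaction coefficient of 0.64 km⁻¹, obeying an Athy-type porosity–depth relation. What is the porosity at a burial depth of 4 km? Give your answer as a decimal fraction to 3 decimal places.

phi = phi₀·exp(−c·d) = 0.67 × exp(−0.64 × 4) = 0.67 × exp(−2.56)
  = 0.67 × 0.0773 = 0.0518

0.052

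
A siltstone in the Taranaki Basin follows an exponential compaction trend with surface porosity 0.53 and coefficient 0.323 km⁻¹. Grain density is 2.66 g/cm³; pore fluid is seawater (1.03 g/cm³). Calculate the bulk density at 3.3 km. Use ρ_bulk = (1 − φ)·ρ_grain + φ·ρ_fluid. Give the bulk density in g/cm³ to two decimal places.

Porosity at depth: n = 0.53·exp(−0.323×3.3) = 0.53×0.3444 = 0.1825
Bulk density: ρ_b = (1−n)ρ_g + n·ρ_f = 0.8175×2.66 + 0.1825×1.03
       = 2.174 + 0.188 = 2.362 g/cm³

2.36 g/cm³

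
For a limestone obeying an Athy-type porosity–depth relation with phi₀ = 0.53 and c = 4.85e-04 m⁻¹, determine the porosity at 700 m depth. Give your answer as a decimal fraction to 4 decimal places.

0.3774

Working in km (1 km = 1000 m; c in km⁻¹ = c in m⁻¹ × 1000):
phi = phi₀·exp(−c·d) = 0.53 × exp(−0.485 × 0.7) = 0.53 × exp(−0.3395)
  = 0.53 × 0.7121 = 0.3774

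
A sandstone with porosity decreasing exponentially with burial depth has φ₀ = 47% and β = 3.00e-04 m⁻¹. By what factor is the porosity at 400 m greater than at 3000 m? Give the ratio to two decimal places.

2.18

Working in km (1 km = 1000 m; β in km⁻¹ = β in m⁻¹ × 1000):
φ(z₁)/φ(z₂) = e^(−β·z₁)/e^(−β·z₂) = e^{β(z₂−z₁)}
= exp(0.3 × 2.6) = exp(0.78) = 2.1815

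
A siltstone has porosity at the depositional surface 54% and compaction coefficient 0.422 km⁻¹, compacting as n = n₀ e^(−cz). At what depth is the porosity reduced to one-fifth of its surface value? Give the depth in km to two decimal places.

3.81 km

n/n₀ = 1/5 ⇒ exp(−c·z) = 1/5 ⇒ z = ln(5) / c
z = 1.6094 / 0.422 = 3.814 km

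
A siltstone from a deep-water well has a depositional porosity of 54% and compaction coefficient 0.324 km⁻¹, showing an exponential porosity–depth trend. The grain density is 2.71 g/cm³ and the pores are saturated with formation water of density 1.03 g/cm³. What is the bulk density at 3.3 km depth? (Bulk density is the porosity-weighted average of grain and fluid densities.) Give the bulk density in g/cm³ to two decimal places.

2.40 g/cm³

Porosity at depth: φ = 0.54·exp(−0.324×3.3) = 0.54×0.3433 = 0.1854
Bulk density: ρ_b = (1−φ)ρ_g + φ·ρ_f = 0.8146×2.71 + 0.1854×1.03
       = 2.208 + 0.191 = 2.399 g/cm³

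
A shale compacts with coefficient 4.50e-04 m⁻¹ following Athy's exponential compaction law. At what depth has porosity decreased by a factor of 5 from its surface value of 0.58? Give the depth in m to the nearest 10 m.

Working in km (1 km = 1000 m; β in km⁻¹ = β in m⁻¹ × 1000):
n/n₀ = 1/5 ⇒ exp(−β·Z) = 1/5 ⇒ Z = ln(5) / β
Z = 1.6094 / 0.45 = 3.577 km

3580 m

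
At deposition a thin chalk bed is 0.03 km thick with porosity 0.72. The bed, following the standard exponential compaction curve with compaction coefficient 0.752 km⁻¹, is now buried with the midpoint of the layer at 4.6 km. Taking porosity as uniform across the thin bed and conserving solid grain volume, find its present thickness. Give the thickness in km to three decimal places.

Porosity at 4.6 km: φ = 0.72·exp(−0.752×4.6) = 0.0226
Solid-volume conservation: h(1−φ) = h₀(1−φ₀) ⇒ h = h₀·(1−φ₀)/(1−φ)
h = 0.03 × (1 − 0.72)/(1 − 0.0226) = 0.03 × 0.2865 = 0.0086 km

0.009 km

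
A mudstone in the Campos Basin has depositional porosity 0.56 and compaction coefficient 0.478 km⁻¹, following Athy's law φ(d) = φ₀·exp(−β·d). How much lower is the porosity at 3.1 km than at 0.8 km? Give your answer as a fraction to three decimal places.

φ(0.8) = 0.56·e^(−0.478×0.8) = 0.3820
φ(3.1) = 0.56·e^(−0.478×3.1) = 0.1272
Δφ = 0.3820 − 0.1272 = 0.2548

0.255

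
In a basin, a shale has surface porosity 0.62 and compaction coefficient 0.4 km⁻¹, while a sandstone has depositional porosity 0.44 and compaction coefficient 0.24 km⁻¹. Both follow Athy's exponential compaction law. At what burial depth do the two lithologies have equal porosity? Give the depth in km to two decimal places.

Set phi₀ₐ e^(−βₐz) = phi₀ᵦ e^(−βᵦz) ⇒ ln(phi₀ₐ/phi₀ᵦ) = (βₐ − βᵦ)·z
z = ln(0.62/0.44) / (0.4 − 0.24) = 0.3429 / 0.16 = 2.143 km

2.14 km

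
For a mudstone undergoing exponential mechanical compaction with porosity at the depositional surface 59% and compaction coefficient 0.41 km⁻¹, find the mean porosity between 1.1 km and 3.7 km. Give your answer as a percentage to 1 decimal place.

23.1%

⟨φ⟩ = (1/(Z₂−Z₁)) ∫ φ₀ e^(−cZ) dZ = φ₀·(e^(−c·Z₁) − e^(−c·Z₂)) / (c·(Z₂−Z₁))
e^(−0.41×1.1) = 0.6370; e^(−0.41×3.7) = 0.2194
⟨φ⟩ = 0.59 × (0.6370 − 0.2194) / (0.41 × 2.6) = 0.59 × 0.3918 = 0.2311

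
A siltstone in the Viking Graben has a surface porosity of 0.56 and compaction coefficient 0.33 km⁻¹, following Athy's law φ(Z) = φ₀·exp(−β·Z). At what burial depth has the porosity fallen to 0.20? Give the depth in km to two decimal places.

Invert Athy's law: Z = ln(φ₀/φ) / β
Z = ln(0.56/0.2) / 0.33 = ln(2.8) / 0.33 = 1.0296 / 0.33 = 3.120 km

3.12 km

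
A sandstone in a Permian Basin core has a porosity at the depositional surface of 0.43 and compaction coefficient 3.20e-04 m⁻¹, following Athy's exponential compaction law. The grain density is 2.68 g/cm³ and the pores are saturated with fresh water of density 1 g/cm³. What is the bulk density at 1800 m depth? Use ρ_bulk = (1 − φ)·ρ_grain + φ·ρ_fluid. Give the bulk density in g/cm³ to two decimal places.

2.27 g/cm³

Working in km (1 km = 1000 m; c in km⁻¹ = c in m⁻¹ × 1000):
Porosity at depth: phi = 0.43·exp(−0.32×1.8) = 0.43×0.5621 = 0.2417
Bulk density: ρ_b = (1−phi)ρ_g + phi·ρ_f = 0.7583×2.68 + 0.2417×1
       = 2.032 + 0.242 = 2.274 g/cm³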